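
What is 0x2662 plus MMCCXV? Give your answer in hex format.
Convert 0x2662 (hexadecimal) → 2×4096 + 6×256 + 6×16 + 2 = 9826 (decimal)
Convert MMCCXV (Roman numeral) → 1000 + 1000 + 100 + 100 + 10 + 5 = 2215 (decimal)
Compute 9826 + 2215 = 12041
Convert 12041 (decimal) → 12041 = 2×4096 + 15×256 + 9 → 0x2F09 (hexadecimal)
0x2F09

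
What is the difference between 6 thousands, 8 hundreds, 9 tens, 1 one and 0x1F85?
Convert 6 thousands, 8 hundreds, 9 tens, 1 one (place-value notation) → 6×1000 + 8×100 + 9×10 + 1 = 6891 (decimal)
Convert 0x1F85 (hexadecimal) → 1×4096 + 15×256 + 8×16 + 5 = 8069 (decimal)
Difference: |6891 - 8069| = 1178
1178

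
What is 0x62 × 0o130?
Convert 0x62 (hexadecimal) → 6×16 + 2 = 98 (decimal)
Convert 0o130 (octal) → 1×64 + 3×8 = 88 (decimal)
Compute 98 × 88 = 8624
8624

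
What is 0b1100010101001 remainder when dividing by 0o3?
Convert 0b1100010101001 (binary) → 4096 + 2048 + 128 + 32 + 8 + 1 = 6313 (decimal)
Convert 0o3 (octal) → 3 (decimal)
Compute 6313 mod 3 = 1
1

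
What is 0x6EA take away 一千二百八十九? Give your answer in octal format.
Convert 0x6EA (hexadecimal) → 6×256 + 14×16 + 10 = 1770 (decimal)
Convert 一千二百八十九 (Chinese numeral) → 1×1000 + 2×100 + 8×10 + 9 = 1289 (decimal)
Compute 1770 - 1289 = 481
Convert 481 (decimal) → 481 = 7×64 + 4×8 + 1 → 0o741 (octal)
0o741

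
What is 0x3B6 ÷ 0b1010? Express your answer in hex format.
Convert 0x3B6 (hexadecimal) → 3×256 + 11×16 + 6 = 950 (decimal)
Convert 0b1010 (binary) → 8 + 2 = 10 (decimal)
Compute 950 ÷ 10 = 95
Convert 95 (decimal) → 95 = 5×16 + 15 → 0x5F (hexadecimal)
0x5F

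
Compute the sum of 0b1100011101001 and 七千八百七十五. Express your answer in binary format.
Convert 0b1100011101001 (binary) → 4096 + 2048 + 128 + 64 + 32 + 8 + 1 = 6377 (decimal)
Convert 七千八百七十五 (Chinese numeral) → 7×1000 + 8×100 + 7×10 + 5 = 7875 (decimal)
Compute 6377 + 7875 = 14252
Convert 14252 (decimal) → 14252 = 8192 + 4096 + 1024 + 512 + 256 + 128 + 32 + 8 + 4 → 0b11011110101100 (binary)
0b11011110101100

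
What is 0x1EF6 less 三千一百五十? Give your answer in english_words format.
Convert 0x1EF6 (hexadecimal) → 1×4096 + 14×256 + 15×16 + 6 = 7926 (decimal)
Convert 三千一百五十 (Chinese numeral) → 3×1000 + 1×100 + 5×10 = 3150 (decimal)
Compute 7926 - 3150 = 4776
Convert 4776 (decimal) → 4776 = 4×1000 + 7×100 + 76 → four thousand seven hundred seventy-six (English words)
four thousand seven hundred seventy-six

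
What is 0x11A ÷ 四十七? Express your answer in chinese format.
Convert 0x11A (hexadecimal) → 1×256 + 1×16 + 10 = 282 (decimal)
Convert 四十七 (Chinese numeral) → 4×10 + 7 = 47 (decimal)
Compute 282 ÷ 47 = 6
Convert 6 (decimal) → 六 (Chinese numeral)
六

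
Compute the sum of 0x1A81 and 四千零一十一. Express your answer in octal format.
Convert 0x1A81 (hexadecimal) → 1×4096 + 10×256 + 8×16 + 1 = 6785 (decimal)
Convert 四千零一十一 (Chinese numeral) → 4×1000 + 1×10 + 1 = 4011 (decimal)
Compute 6785 + 4011 = 10796
Convert 10796 (decimal) → 10796 = 2×4096 + 5×512 + 5×8 + 4 → 0o25054 (octal)
0o25054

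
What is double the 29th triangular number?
The 29th triangular number = 29×30/2 = 435
Compute 435 × 2 = 870
870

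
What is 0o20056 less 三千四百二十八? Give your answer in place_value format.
Convert 0o20056 (octal) → 2×4096 + 5×8 + 6 = 8238 (decimal)
Convert 三千四百二十八 (Chinese numeral) → 3×1000 + 4×100 + 2×10 + 8 = 3428 (decimal)
Compute 8238 - 3428 = 4810
Convert 4810 (decimal) → 4810 = 4×1000 + 8×100 + 1×10 → 4 thousands, 8 hundreds, 1 ten (place-value notation)
4 thousands, 8 hundreds, 1 ten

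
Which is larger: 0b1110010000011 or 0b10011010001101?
Convert 0b1110010000011 (binary) → 4096 + 2048 + 1024 + 128 + 2 + 1 = 7299 (decimal)
Convert 0b10011010001101 (binary) → 8192 + 1024 + 512 + 128 + 8 + 4 + 1 = 9869 (decimal)
Compare 7299 vs 9869: larger = 9869
9869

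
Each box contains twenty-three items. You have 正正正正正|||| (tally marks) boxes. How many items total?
Convert twenty-three (English words) → 23 (decimal)
Convert 正正正正正|||| (tally marks) → 5 + 5 + 5 + 5 + 5 + 4 = 29 (decimal)
Compute 23 × 29 = 667
667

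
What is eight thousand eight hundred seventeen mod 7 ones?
Convert eight thousand eight hundred seventeen (English words) → 8×1000 + 8×100 + 17 = 8817 (decimal)
Convert 7 ones (place-value notation) → 7 (decimal)
Compute 8817 mod 7 = 4
4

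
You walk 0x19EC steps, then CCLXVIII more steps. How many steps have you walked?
Convert 0x19EC (hexadecimal) → 1×4096 + 9×256 + 14×16 + 12 = 6636 (decimal)
Convert CCLXVIII (Roman numeral) → 100 + 100 + 50 + 10 + 5 + 1 + 1 + 1 = 268 (decimal)
Compute 6636 + 268 = 6904
6904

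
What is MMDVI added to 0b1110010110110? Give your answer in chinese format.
Convert MMDVI (Roman numeral) → 1000 + 1000 + 500 + 5 + 1 = 2506 (decimal)
Convert 0b1110010110110 (binary) → 4096 + 2048 + 1024 + 128 + 32 + 16 + 4 + 2 = 7350 (decimal)
Compute 2506 + 7350 = 9856
Convert 9856 (decimal) → 9856 = 9×1000 + 8×100 + 5×10 + 6 → 九千八百五十六 (Chinese numeral)
九千八百五十六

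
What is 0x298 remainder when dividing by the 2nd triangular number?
Convert 0x298 (hexadecimal) → 2×256 + 9×16 + 8 = 664 (decimal)
Convert the 2nd triangular number (triangular index) → 2×3/2 = 3 (decimal)
Compute 664 mod 3 = 1
1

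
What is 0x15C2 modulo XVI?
Convert 0x15C2 (hexadecimal) → 1×4096 + 5×256 + 12×16 + 2 = 5570 (decimal)
Convert XVI (Roman numeral) → 10 + 5 + 1 = 16 (decimal)
Compute 5570 mod 16 = 2
2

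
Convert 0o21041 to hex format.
Convert 0o21041 (octal) → 2×4096 + 1×512 + 4×8 + 1 = 8737 (decimal)
Convert 8737 (decimal) → 8737 = 2×4096 + 2×256 + 2×16 + 1 → 0x2221 (hexadecimal)
0x2221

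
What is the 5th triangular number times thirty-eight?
Convert the 5th triangular number (triangular index) → 5×6/2 = 15 (decimal)
Convert thirty-eight (English words) → 38 (decimal)
Compute 15 × 38 = 570
570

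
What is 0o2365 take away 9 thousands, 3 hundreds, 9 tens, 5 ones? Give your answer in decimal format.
Convert 0o2365 (octal) → 2×512 + 3×64 + 6×8 + 5 = 1269 (decimal)
Convert 9 thousands, 3 hundreds, 9 tens, 5 ones (place-value notation) → 9×1000 + 3×100 + 9×10 + 5 = 9395 (decimal)
Compute 1269 - 9395 = -8126
-8126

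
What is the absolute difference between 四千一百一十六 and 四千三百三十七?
Convert 四千一百一十六 (Chinese numeral) → 4×1000 + 1×100 + 1×10 + 6 = 4116 (decimal)
Convert 四千三百三十七 (Chinese numeral) → 4×1000 + 3×100 + 3×10 + 7 = 4337 (decimal)
Compute |4116 - 4337| = 221
221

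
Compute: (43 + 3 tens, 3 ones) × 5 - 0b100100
Convert 3 tens, 3 ones (place-value notation) → 3×10 + 3 = 33 (decimal)
Convert 0b100100 (binary) → 32 + 4 = 36 (decimal)
Expression in decimal: (43 + 33) × 5 - 36
Parentheses first: 43 + 33 = 76
Multiply: 76 × 5 = 380
Subtract: 380 - 36 = 344
344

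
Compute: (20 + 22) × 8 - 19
Parentheses first: 20 + 22 = 42
Multiply: 42 × 8 = 336
Subtract: 336 - 19 = 317
317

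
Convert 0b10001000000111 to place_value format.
Convert 0b10001000000111 (binary) → 8192 + 512 + 4 + 2 + 1 = 8711 (decimal)
Convert 8711 (decimal) → 8711 = 8×1000 + 7×100 + 1×10 + 1 → 8 thousands, 7 hundreds, 1 ten, 1 one (place-value notation)
8 thousands, 7 hundreds, 1 ten, 1 one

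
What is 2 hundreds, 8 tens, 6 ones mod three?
Convert 2 hundreds, 8 tens, 6 ones (place-value notation) → 2×100 + 8×10 + 6 = 286 (decimal)
Convert three (English words) → 3 (decimal)
Compute 286 mod 3 = 1
1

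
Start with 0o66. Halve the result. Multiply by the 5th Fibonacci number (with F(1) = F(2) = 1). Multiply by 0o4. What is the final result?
Convert 0o66 (octal) → 6×8 + 6 = 54 (decimal)
Start: 54
54 ÷ 2 = 27
Convert the 5th Fibonacci number (with F(1) = F(2) = 1) (Fibonacci index) → 1, 1, 2, 3, 5 → 5 (decimal)
27 × 5 = 135
Convert 0o4 (octal) → 4 (decimal)
135 × 4 = 540
540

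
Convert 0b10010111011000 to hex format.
Convert 0b10010111011000 (binary) → 8192 + 1024 + 256 + 128 + 64 + 16 + 8 = 9688 (decimal)
Convert 9688 (decimal) → 9688 = 2×4096 + 5×256 + 13×16 + 8 → 0x25D8 (hexadecimal)
0x25D8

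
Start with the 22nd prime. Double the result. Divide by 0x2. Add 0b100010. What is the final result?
Convert the 22nd prime (prime index) → 79 (decimal)
Start: 79
79 × 2 = 158
Convert 0x2 (hexadecimal) → 2 (decimal)
158 ÷ 2 = 79
Convert 0b100010 (binary) → 32 + 2 = 34 (decimal)
79 + 34 = 113
113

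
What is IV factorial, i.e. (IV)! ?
Convert IV (Roman numeral) → 4 (decimal)
Compute 4! = 24
24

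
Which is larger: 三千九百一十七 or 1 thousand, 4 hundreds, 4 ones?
Convert 三千九百一十七 (Chinese numeral) → 3×1000 + 9×100 + 1×10 + 7 = 3917 (decimal)
Convert 1 thousand, 4 hundreds, 4 ones (place-value notation) → 1×1000 + 4×100 + 4 = 1404 (decimal)
Compare 3917 vs 1404: larger = 3917
3917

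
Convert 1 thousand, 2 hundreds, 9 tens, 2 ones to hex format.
Convert 1 thousand, 2 hundreds, 9 tens, 2 ones (place-value notation) → 1×1000 + 2×100 + 9×10 + 2 = 1292 (decimal)
Convert 1292 (decimal) → 1292 = 5×256 + 12 → 0x50C (hexadecimal)
0x50C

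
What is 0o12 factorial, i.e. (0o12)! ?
Convert 0o12 (octal) → 1×8 + 2 = 10 (decimal)
Compute 10! = 3628800
3628800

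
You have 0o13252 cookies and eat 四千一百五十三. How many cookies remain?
Convert 0o13252 (octal) → 1×4096 + 3×512 + 2×64 + 5×8 + 2 = 5802 (decimal)
Convert 四千一百五十三 (Chinese numeral) → 4×1000 + 1×100 + 5×10 + 3 = 4153 (decimal)
Compute 5802 - 4153 = 1649
1649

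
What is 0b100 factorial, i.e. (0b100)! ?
Convert 0b100 (binary) → 4 (decimal)
Compute 4! = 24
24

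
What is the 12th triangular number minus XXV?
The 12th triangular number = 12×13/2 = 78
Convert XXV (Roman numeral) → 10 + 10 + 5 = 25 (decimal)
Compute 78 - 25 = 53
53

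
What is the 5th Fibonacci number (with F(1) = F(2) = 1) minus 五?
The 5th Fibonacci number (with F(1) = F(2) = 1): 1, 1, 2, 3, 5 → 5
Convert 五 (Chinese numeral) → 5 (decimal)
Compute 5 - 5 = 0
0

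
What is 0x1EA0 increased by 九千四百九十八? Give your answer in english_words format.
Convert 0x1EA0 (hexadecimal) → 1×4096 + 14×256 + 10×16 = 7840 (decimal)
Convert 九千四百九十八 (Chinese numeral) → 9×1000 + 4×100 + 9×10 + 8 = 9498 (decimal)
Compute 7840 + 9498 = 17338
Convert 17338 (decimal) → 17338 = 17×1000 + 3×100 + 38 → seventeen thousand three hundred thirty-eight (English words)
seventeen thousand three hundred thirty-eight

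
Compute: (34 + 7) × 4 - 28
Parentheses first: 34 + 7 = 41
Multiply: 41 × 4 = 164
Subtract: 164 - 28 = 136
136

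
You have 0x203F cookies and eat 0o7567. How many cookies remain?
Convert 0x203F (hexadecimal) → 2×4096 + 3×16 + 15 = 8255 (decimal)
Convert 0o7567 (octal) → 7×512 + 5×64 + 6×8 + 7 = 3959 (decimal)
Compute 8255 - 3959 = 4296
4296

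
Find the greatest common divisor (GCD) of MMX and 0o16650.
Convert MMX (Roman numeral) → 1000 + 1000 + 10 = 2010 (decimal)
Convert 0o16650 (octal) → 1×4096 + 6×512 + 6×64 + 5×8 = 7592 (decimal)
Compute gcd(2010, 7592) = 2
2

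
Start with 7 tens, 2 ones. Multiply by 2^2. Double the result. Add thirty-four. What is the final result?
Convert 7 tens, 2 ones (place-value notation) → 7×10 + 2 = 72 (decimal)
Start: 72
Convert 2^2 (power) → 4 (decimal)
72 × 4 = 288
288 × 2 = 576
Convert thirty-four (English words) → 34 (decimal)
576 + 34 = 610
610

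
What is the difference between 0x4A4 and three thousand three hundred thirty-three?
Convert 0x4A4 (hexadecimal) → 4×256 + 10×16 + 4 = 1188 (decimal)
Convert three thousand three hundred thirty-three (English words) → 3×1000 + 3×100 + 33 = 3333 (decimal)
Difference: |1188 - 3333| = 2145
2145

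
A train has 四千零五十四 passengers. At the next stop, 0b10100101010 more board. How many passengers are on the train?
Convert 四千零五十四 (Chinese numeral) → 4×1000 + 5×10 + 4 = 4054 (decimal)
Convert 0b10100101010 (binary) → 1024 + 256 + 32 + 8 + 2 = 1322 (decimal)
Compute 4054 + 1322 = 5376
5376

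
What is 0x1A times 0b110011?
Convert 0x1A (hexadecimal) → 1×16 + 10 = 26 (decimal)
Convert 0b110011 (binary) → 32 + 16 + 2 + 1 = 51 (decimal)
Compute 26 × 51 = 1326
1326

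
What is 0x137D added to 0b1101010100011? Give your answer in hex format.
Convert 0x137D (hexadecimal) → 1×4096 + 3×256 + 7×16 + 13 = 4989 (decimal)
Convert 0b1101010100011 (binary) → 4096 + 2048 + 512 + 128 + 32 + 2 + 1 = 6819 (decimal)
Compute 4989 + 6819 = 11808
Convert 11808 (decimal) → 11808 = 2×4096 + 14×256 + 2×16 → 0x2E20 (hexadecimal)
0x2E20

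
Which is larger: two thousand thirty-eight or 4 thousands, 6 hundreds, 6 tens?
Convert two thousand thirty-eight (English words) → 2×1000 + 38 = 2038 (decimal)
Convert 4 thousands, 6 hundreds, 6 tens (place-value notation) → 4×1000 + 6×100 + 6×10 = 4660 (decimal)
Compare 2038 vs 4660: larger = 4660
4660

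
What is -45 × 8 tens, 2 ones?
Convert 8 tens, 2 ones (place-value notation) → 8×10 + 2 = 82 (decimal)
Compute -45 × 82 = -3690
-3690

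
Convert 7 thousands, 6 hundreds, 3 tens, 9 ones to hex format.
Convert 7 thousands, 6 hundreds, 3 tens, 9 ones (place-value notation) → 7×1000 + 6×100 + 3×10 + 9 = 7639 (decimal)
Convert 7639 (decimal) → 7639 = 1×4096 + 13×256 + 13×16 + 7 → 0x1DD7 (hexadecimal)
0x1DD7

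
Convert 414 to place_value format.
Convert 414 (decimal) → 414 = 4×100 + 1×10 + 4 → 4 hundreds, 1 ten, 4 ones (place-value notation)
4 hundreds, 1 ten, 4 ones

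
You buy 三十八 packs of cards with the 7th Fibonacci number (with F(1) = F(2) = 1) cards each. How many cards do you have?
Convert the 7th Fibonacci number (with F(1) = F(2) = 1) (Fibonacci index) → 1, 1, 2, 3, 5, 8, 13 → 13 (decimal)
Convert 三十八 (Chinese numeral) → 3×10 + 8 = 38 (decimal)
Compute 13 × 38 = 494
494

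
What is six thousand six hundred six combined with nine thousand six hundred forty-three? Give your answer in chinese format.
Convert six thousand six hundred six (English words) → 6×1000 + 6×100 + 6 = 6606 (decimal)
Convert nine thousand six hundred forty-three (English words) → 9×1000 + 6×100 + 43 = 9643 (decimal)
Compute 6606 + 9643 = 16249
Convert 16249 (decimal) → 16249 = 1×10000 + 6×1000 + 2×100 + 4×10 + 9 → 一万六千二百四十九 (Chinese numeral)
一万六千二百四十九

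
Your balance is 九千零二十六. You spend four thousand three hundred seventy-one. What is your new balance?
Convert 九千零二十六 (Chinese numeral) → 9×1000 + 2×10 + 6 = 9026 (decimal)
Convert four thousand three hundred seventy-one (English words) → 4×1000 + 3×100 + 71 = 4371 (decimal)
Compute 9026 - 4371 = 4655
4655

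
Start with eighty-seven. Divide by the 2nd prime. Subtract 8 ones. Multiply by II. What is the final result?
Convert eighty-seven (English words) → 87 (decimal)
Start: 87
Convert the 2nd prime (prime index) → 3 (decimal)
87 ÷ 3 = 29
Convert 8 ones (place-value notation) → 8 (decimal)
29 - 8 = 21
Convert II (Roman numeral) → 1 + 1 = 2 (decimal)
21 × 2 = 42
42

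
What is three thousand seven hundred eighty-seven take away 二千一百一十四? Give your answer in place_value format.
Convert three thousand seven hundred eighty-seven (English words) → 3×1000 + 7×100 + 87 = 3787 (decimal)
Convert 二千一百一十四 (Chinese numeral) → 2×1000 + 1×100 + 1×10 + 4 = 2114 (decimal)
Compute 3787 - 2114 = 1673
Convert 1673 (decimal) → 1673 = 1×1000 + 6×100 + 7×10 + 3 → 1 thousand, 6 hundreds, 7 tens, 3 ones (place-value notation)
1 thousand, 6 hundreds, 7 tens, 3 ones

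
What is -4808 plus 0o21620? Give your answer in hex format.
Convert 0o21620 (octal) → 2×4096 + 1×512 + 6×64 + 2×8 = 9104 (decimal)
Compute -4808 + 9104 = 4296
Convert 4296 (decimal) → 4296 = 1×4096 + 12×16 + 8 → 0x10C8 (hexadecimal)
0x10C8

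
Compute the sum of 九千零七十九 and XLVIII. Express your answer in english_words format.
Convert 九千零七十九 (Chinese numeral) → 9×1000 + 7×10 + 9 = 9079 (decimal)
Convert XLVIII (Roman numeral) → 40 + 5 + 1 + 1 + 1 = 48 (decimal)
Compute 9079 + 48 = 9127
Convert 9127 (decimal) → 9127 = 9×1000 + 1×100 + 27 → nine thousand one hundred twenty-seven (English words)
nine thousand one hundred twenty-seven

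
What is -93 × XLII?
Convert XLII (Roman numeral) → 40 + 1 + 1 = 42 (decimal)
Compute -93 × 42 = -3906
-3906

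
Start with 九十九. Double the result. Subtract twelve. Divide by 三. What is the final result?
Convert 九十九 (Chinese numeral) → 9×10 + 9 = 99 (decimal)
Start: 99
99 × 2 = 198
Convert twelve (English words) → 12 (decimal)
198 - 12 = 186
Convert 三 (Chinese numeral) → 3 (decimal)
186 ÷ 3 = 62
62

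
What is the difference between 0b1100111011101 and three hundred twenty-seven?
Convert 0b1100111011101 (binary) → 4096 + 2048 + 256 + 128 + 64 + 16 + 8 + 4 + 1 = 6621 (decimal)
Convert three hundred twenty-seven (English words) → 3×100 + 27 = 327 (decimal)
Difference: |6621 - 327| = 6294
6294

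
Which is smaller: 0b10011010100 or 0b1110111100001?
Convert 0b10011010100 (binary) → 1024 + 128 + 64 + 16 + 4 = 1236 (decimal)
Convert 0b1110111100001 (binary) → 4096 + 2048 + 1024 + 256 + 128 + 64 + 32 + 1 = 7649 (decimal)
Compare 1236 vs 7649: smaller = 1236
1236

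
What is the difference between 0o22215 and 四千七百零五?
Convert 0o22215 (octal) → 2×4096 + 2×512 + 2×64 + 1×8 + 5 = 9357 (decimal)
Convert 四千七百零五 (Chinese numeral) → 4×1000 + 7×100 + 5 = 4705 (decimal)
Difference: |9357 - 4705| = 4652
4652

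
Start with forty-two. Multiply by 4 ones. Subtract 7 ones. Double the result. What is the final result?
Convert forty-two (English words) → 42 (decimal)
Start: 42
Convert 4 ones (place-value notation) → 4 (decimal)
42 × 4 = 168
Convert 7 ones (place-value notation) → 7 (decimal)
168 - 7 = 161
161 × 2 = 322
322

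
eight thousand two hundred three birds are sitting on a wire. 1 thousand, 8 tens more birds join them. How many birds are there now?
Convert eight thousand two hundred three (English words) → 8×1000 + 2×100 + 3 = 8203 (decimal)
Convert 1 thousand, 8 tens (place-value notation) → 1×1000 + 8×10 = 1080 (decimal)
Compute 8203 + 1080 = 9283
9283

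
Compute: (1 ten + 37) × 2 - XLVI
Convert 1 ten (place-value notation) → 1×10 = 10 (decimal)
Convert XLVI (Roman numeral) → 40 + 5 + 1 = 46 (decimal)
Expression in decimal: (10 + 37) × 2 - 46
Parentheses first: 10 + 37 = 47
Multiply: 47 × 2 = 94
Subtract: 94 - 46 = 48
48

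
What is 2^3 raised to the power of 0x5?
Convert 2^3 (power) → 8 (decimal)
Convert 0x5 (hexadecimal) → 5 (decimal)
Compute 8 ^ 5 = 32768
32768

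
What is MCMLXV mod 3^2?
Convert MCMLXV (Roman numeral) → 1000 + 900 + 50 + 10 + 5 = 1965 (decimal)
Convert 3^2 (power) → 9 (decimal)
Compute 1965 mod 9 = 3
3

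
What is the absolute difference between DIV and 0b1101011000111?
Convert DIV (Roman numeral) → 500 + 4 = 504 (decimal)
Convert 0b1101011000111 (binary) → 4096 + 2048 + 512 + 128 + 64 + 4 + 2 + 1 = 6855 (decimal)
Compute |504 - 6855| = 6351
6351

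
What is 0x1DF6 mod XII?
Convert 0x1DF6 (hexadecimal) → 1×4096 + 13×256 + 15×16 + 6 = 7670 (decimal)
Convert XII (Roman numeral) → 10 + 1 + 1 = 12 (decimal)
Compute 7670 mod 12 = 2
2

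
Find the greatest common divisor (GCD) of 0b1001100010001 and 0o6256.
Convert 0b1001100010001 (binary) → 4096 + 512 + 256 + 16 + 1 = 4881 (decimal)
Convert 0o6256 (octal) → 6×512 + 2×64 + 5×8 + 6 = 3246 (decimal)
Compute gcd(4881, 3246) = 3
3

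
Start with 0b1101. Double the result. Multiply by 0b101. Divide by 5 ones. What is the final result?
Convert 0b1101 (binary) → 8 + 4 + 1 = 13 (decimal)
Start: 13
13 × 2 = 26
Convert 0b101 (binary) → 4 + 1 = 5 (decimal)
26 × 5 = 130
Convert 5 ones (place-value notation) → 5 (decimal)
130 ÷ 5 = 26
26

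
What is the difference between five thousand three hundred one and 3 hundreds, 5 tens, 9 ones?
Convert five thousand three hundred one (English words) → 5×1000 + 3×100 + 1 = 5301 (decimal)
Convert 3 hundreds, 5 tens, 9 ones (place-value notation) → 3×100 + 5×10 + 9 = 359 (decimal)
Difference: |5301 - 359| = 4942
4942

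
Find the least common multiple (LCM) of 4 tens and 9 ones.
Convert 4 tens (place-value notation) → 4×10 = 40 (decimal)
Convert 9 ones (place-value notation) → 9 (decimal)
Compute lcm(40, 9) = 360
360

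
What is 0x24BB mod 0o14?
Convert 0x24BB (hexadecimal) → 2×4096 + 4×256 + 11×16 + 11 = 9403 (decimal)
Convert 0o14 (octal) → 1×8 + 4 = 12 (decimal)
Compute 9403 mod 12 = 7
7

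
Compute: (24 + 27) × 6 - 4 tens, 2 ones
Convert 4 tens, 2 ones (place-value notation) → 4×10 + 2 = 42 (decimal)
Expression in decimal: (24 + 27) × 6 - 42
Parentheses first: 24 + 27 = 51
Multiply: 51 × 6 = 306
Subtract: 306 - 42 = 264
264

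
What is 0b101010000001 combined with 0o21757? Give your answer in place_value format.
Convert 0b101010000001 (binary) → 2048 + 512 + 128 + 1 = 2689 (decimal)
Convert 0o21757 (octal) → 2×4096 + 1×512 + 7×64 + 5×8 + 7 = 9199 (decimal)
Compute 2689 + 9199 = 11888
Convert 11888 (decimal) → 11888 = 11×1000 + 8×100 + 8×10 + 8 → 11 thousands, 8 hundreds, 8 tens, 8 ones (place-value notation)
11 thousands, 8 hundreds, 8 tens, 8 ones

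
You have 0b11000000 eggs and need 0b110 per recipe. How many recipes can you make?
Convert 0b11000000 (binary) → 128 + 64 = 192 (decimal)
Convert 0b110 (binary) → 4 + 2 = 6 (decimal)
Compute 192 ÷ 6 = 32
32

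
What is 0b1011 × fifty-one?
Convert 0b1011 (binary) → 8 + 2 + 1 = 11 (decimal)
Convert fifty-one (English words) → 51 (decimal)
Compute 11 × 51 = 561
561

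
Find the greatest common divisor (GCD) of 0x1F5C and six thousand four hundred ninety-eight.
Convert 0x1F5C (hexadecimal) → 1×4096 + 15×256 + 5×16 + 12 = 8028 (decimal)
Convert six thousand four hundred ninety-eight (English words) → 6×1000 + 4×100 + 98 = 6498 (decimal)
Compute gcd(8028, 6498) = 18
18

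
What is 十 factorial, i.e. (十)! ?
Convert 十 (Chinese numeral) → 1×10 = 10 (decimal)
Compute 10! = 3628800
3628800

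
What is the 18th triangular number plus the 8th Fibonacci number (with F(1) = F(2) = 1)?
The 18th triangular number = 18×19/2 = 171
Convert the 8th Fibonacci number (with F(1) = F(2) = 1) (Fibonacci index) → 1, 1, 2, 3, 5, 8, 13, 21 → 21 (decimal)
Compute 171 + 21 = 192
192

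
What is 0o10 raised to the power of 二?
Convert 0o10 (octal) → 1×8 = 8 (decimal)
Convert 二 (Chinese numeral) → 2 (decimal)
Compute 8 ^ 2 = 64
64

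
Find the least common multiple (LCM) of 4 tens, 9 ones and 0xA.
Convert 4 tens, 9 ones (place-value notation) → 4×10 + 9 = 49 (decimal)
Convert 0xA (hexadecimal) → 10 (decimal)
Compute lcm(49, 10) = 490
490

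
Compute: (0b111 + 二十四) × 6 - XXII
Convert 0b111 (binary) → 4 + 2 + 1 = 7 (decimal)
Convert 二十四 (Chinese numeral) → 2×10 + 4 = 24 (decimal)
Convert XXII (Roman numeral) → 10 + 10 + 1 + 1 = 22 (decimal)
Expression in decimal: (7 + 24) × 6 - 22
Parentheses first: 7 + 24 = 31
Multiply: 31 × 6 = 186
Subtract: 186 - 22 = 164
164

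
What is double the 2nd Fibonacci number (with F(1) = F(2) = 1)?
The 2nd Fibonacci number (with F(1) = F(2) = 1) = 1
Compute 1 × 2 = 2
2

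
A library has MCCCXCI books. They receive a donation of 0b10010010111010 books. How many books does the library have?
Convert MCCCXCI (Roman numeral) → 1000 + 100 + 100 + 100 + 90 + 1 = 1391 (decimal)
Convert 0b10010010111010 (binary) → 8192 + 1024 + 128 + 32 + 16 + 8 + 2 = 9402 (decimal)
Compute 1391 + 9402 = 10793
10793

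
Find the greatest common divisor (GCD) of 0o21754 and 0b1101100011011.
Convert 0o21754 (octal) → 2×4096 + 1×512 + 7×64 + 5×8 + 4 = 9196 (decimal)
Convert 0b1101100011011 (binary) → 4096 + 2048 + 512 + 256 + 16 + 8 + 2 + 1 = 6939 (decimal)
Compute gcd(9196, 6939) = 1
1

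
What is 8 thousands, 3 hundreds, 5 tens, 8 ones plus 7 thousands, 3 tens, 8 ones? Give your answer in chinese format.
Convert 8 thousands, 3 hundreds, 5 tens, 8 ones (place-value notation) → 8×1000 + 3×100 + 5×10 + 8 = 8358 (decimal)
Convert 7 thousands, 3 tens, 8 ones (place-value notation) → 7×1000 + 3×10 + 8 = 7038 (decimal)
Compute 8358 + 7038 = 15396
Convert 15396 (decimal) → 15396 = 1×10000 + 5×1000 + 3×100 + 9×10 + 6 → 一万五千三百九十六 (Chinese numeral)
一万五千三百九十六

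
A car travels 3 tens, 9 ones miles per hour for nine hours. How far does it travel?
Convert 3 tens, 9 ones (place-value notation) → 3×10 + 9 = 39 (decimal)
Convert nine (English words) → 9 (decimal)
Compute 39 × 9 = 351
351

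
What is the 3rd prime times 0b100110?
Convert the 3rd prime (prime index) → 5 (decimal)
Convert 0b100110 (binary) → 32 + 4 + 2 = 38 (decimal)
Compute 5 × 38 = 190
190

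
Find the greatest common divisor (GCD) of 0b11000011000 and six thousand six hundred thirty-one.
Convert 0b11000011000 (binary) → 1024 + 512 + 16 + 8 = 1560 (decimal)
Convert six thousand six hundred thirty-one (English words) → 6×1000 + 6×100 + 31 = 6631 (decimal)
Compute gcd(1560, 6631) = 1
1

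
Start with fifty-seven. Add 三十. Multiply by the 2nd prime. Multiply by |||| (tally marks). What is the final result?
Convert fifty-seven (English words) → 57 (decimal)
Start: 57
Convert 三十 (Chinese numeral) → 3×10 = 30 (decimal)
57 + 30 = 87
Convert the 2nd prime (prime index) → 3 (decimal)
87 × 3 = 261
Convert |||| (tally marks) → 4 (decimal)
261 × 4 = 1044
1044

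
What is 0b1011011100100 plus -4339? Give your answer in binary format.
Convert 0b1011011100100 (binary) → 4096 + 1024 + 512 + 128 + 64 + 32 + 4 = 5860 (decimal)
Compute 5860 + -4339 = 1521
Convert 1521 (decimal) → 1521 = 1024 + 256 + 128 + 64 + 32 + 16 + 1 → 0b10111110001 (binary)
0b10111110001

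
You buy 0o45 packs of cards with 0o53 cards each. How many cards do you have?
Convert 0o53 (octal) → 5×8 + 3 = 43 (decimal)
Convert 0o45 (octal) → 4×8 + 5 = 37 (decimal)
Compute 43 × 37 = 1591
1591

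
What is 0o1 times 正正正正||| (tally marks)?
Convert 0o1 (octal) → 1 (decimal)
Convert 正正正正||| (tally marks) → 5 + 5 + 5 + 5 + 3 = 23 (decimal)
Compute 1 × 23 = 23
23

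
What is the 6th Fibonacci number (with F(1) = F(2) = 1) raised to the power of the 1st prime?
Convert the 6th Fibonacci number (with F(1) = F(2) = 1) (Fibonacci index) → 1, 1, 2, 3, 5, 8 → 8 (decimal)
Convert the 1st prime (prime index) → 2 (decimal)
Compute 8 ^ 2 = 64
64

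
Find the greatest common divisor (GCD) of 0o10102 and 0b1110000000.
Convert 0o10102 (octal) → 1×4096 + 1×64 + 2 = 4162 (decimal)
Convert 0b1110000000 (binary) → 512 + 256 + 128 = 896 (decimal)
Compute gcd(4162, 896) = 2
2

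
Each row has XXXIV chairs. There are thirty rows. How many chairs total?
Convert XXXIV (Roman numeral) → 10 + 10 + 10 + 4 = 34 (decimal)
Convert thirty (English words) → 30 (decimal)
Compute 34 × 30 = 1020
1020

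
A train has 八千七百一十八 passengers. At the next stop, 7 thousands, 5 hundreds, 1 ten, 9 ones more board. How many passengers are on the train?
Convert 八千七百一十八 (Chinese numeral) → 8×1000 + 7×100 + 1×10 + 8 = 8718 (decimal)
Convert 7 thousands, 5 hundreds, 1 ten, 9 ones (place-value notation) → 7×1000 + 5×100 + 1×10 + 9 = 7519 (decimal)
Compute 8718 + 7519 = 16237
16237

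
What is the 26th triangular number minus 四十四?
The 26th triangular number = 26×27/2 = 351
Convert 四十四 (Chinese numeral) → 4×10 + 4 = 44 (decimal)
Compute 351 - 44 = 307
307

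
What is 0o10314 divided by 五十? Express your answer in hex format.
Convert 0o10314 (octal) → 1×4096 + 3×64 + 1×8 + 4 = 4300 (decimal)
Convert 五十 (Chinese numeral) → 5×10 = 50 (decimal)
Compute 4300 ÷ 50 = 86
Convert 86 (decimal) → 86 = 5×16 + 6 → 0x56 (hexadecimal)
0x56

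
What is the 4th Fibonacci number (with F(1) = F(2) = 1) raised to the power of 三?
Convert the 4th Fibonacci number (with F(1) = F(2) = 1) (Fibonacci index) → 1, 1, 2, 3 → 3 (decimal)
Convert 三 (Chinese numeral) → 3 (decimal)
Compute 3 ^ 3 = 27
27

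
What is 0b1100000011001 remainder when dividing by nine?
Convert 0b1100000011001 (binary) → 4096 + 2048 + 16 + 8 + 1 = 6169 (decimal)
Convert nine (English words) → 9 (decimal)
Compute 6169 mod 9 = 4
4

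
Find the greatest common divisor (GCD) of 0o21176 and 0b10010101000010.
Convert 0o21176 (octal) → 2×4096 + 1×512 + 1×64 + 7×8 + 6 = 8830 (decimal)
Convert 0b10010101000010 (binary) → 8192 + 1024 + 256 + 64 + 2 = 9538 (decimal)
Compute gcd(8830, 9538) = 2
2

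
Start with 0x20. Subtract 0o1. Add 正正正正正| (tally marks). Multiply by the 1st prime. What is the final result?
Convert 0x20 (hexadecimal) → 2×16 = 32 (decimal)
Start: 32
Convert 0o1 (octal) → 1 (decimal)
32 - 1 = 31
Convert 正正正正正| (tally marks) → 5 + 5 + 5 + 5 + 5 + 1 = 26 (decimal)
31 + 26 = 57
Convert the 1st prime (prime index) → 2 (decimal)
57 × 2 = 114
114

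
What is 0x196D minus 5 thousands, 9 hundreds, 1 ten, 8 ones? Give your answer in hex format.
Convert 0x196D (hexadecimal) → 1×4096 + 9×256 + 6×16 + 13 = 6509 (decimal)
Convert 5 thousands, 9 hundreds, 1 ten, 8 ones (place-value notation) → 5×1000 + 9×100 + 1×10 + 8 = 5918 (decimal)
Compute 6509 - 5918 = 591
Convert 591 (decimal) → 591 = 2×256 + 4×16 + 15 → 0x24F (hexadecimal)
0x24F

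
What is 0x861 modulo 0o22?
Convert 0x861 (hexadecimal) → 8×256 + 6×16 + 1 = 2145 (decimal)
Convert 0o22 (octal) → 2×8 + 2 = 18 (decimal)
Compute 2145 mod 18 = 3
3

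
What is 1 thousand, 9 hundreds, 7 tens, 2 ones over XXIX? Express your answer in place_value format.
Convert 1 thousand, 9 hundreds, 7 tens, 2 ones (place-value notation) → 1×1000 + 9×100 + 7×10 + 2 = 1972 (decimal)
Convert XXIX (Roman numeral) → 10 + 10 + 9 = 29 (decimal)
Compute 1972 ÷ 29 = 68
Convert 68 (decimal) → 68 = 6×10 + 8 → 6 tens, 8 ones (place-value notation)
6 tens, 8 ones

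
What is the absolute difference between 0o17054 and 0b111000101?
Convert 0o17054 (octal) → 1×4096 + 7×512 + 5×8 + 4 = 7724 (decimal)
Convert 0b111000101 (binary) → 256 + 128 + 64 + 4 + 1 = 453 (decimal)
Compute |7724 - 453| = 7271
7271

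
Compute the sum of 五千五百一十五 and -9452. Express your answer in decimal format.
Convert 五千五百一十五 (Chinese numeral) → 5×1000 + 5×100 + 1×10 + 5 = 5515 (decimal)
Compute 5515 + -9452 = -3937
-3937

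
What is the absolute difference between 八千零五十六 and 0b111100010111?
Convert 八千零五十六 (Chinese numeral) → 8×1000 + 5×10 + 6 = 8056 (decimal)
Convert 0b111100010111 (binary) → 2048 + 1024 + 512 + 256 + 16 + 4 + 2 + 1 = 3863 (decimal)
Compute |8056 - 3863| = 4193
4193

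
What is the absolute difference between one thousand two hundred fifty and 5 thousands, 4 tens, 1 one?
Convert one thousand two hundred fifty (English words) → 1×1000 + 2×100 + 50 = 1250 (decimal)
Convert 5 thousands, 4 tens, 1 one (place-value notation) → 5×1000 + 4×10 + 1 = 5041 (decimal)
Compute |1250 - 5041| = 3791
3791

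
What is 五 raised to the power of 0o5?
Convert 五 (Chinese numeral) → 5 (decimal)
Convert 0o5 (octal) → 5 (decimal)
Compute 5 ^ 5 = 3125
3125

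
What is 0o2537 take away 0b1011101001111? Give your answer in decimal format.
Convert 0o2537 (octal) → 2×512 + 5×64 + 3×8 + 7 = 1375 (decimal)
Convert 0b1011101001111 (binary) → 4096 + 1024 + 512 + 256 + 64 + 8 + 4 + 2 + 1 = 5967 (decimal)
Compute 1375 - 5967 = -4592
-4592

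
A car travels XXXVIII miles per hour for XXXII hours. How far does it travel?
Convert XXXVIII (Roman numeral) → 10 + 10 + 10 + 5 + 1 + 1 + 1 = 38 (decimal)
Convert XXXII (Roman numeral) → 10 + 10 + 10 + 1 + 1 = 32 (decimal)
Compute 38 × 32 = 1216
1216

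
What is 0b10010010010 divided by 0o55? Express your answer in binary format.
Convert 0b10010010010 (binary) → 1024 + 128 + 16 + 2 = 1170 (decimal)
Convert 0o55 (octal) → 5×8 + 5 = 45 (decimal)
Compute 1170 ÷ 45 = 26
Convert 26 (decimal) → 26 = 16 + 8 + 2 → 0b11010 (binary)
0b11010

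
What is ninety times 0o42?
Convert ninety (English words) → 90 (decimal)
Convert 0o42 (octal) → 4×8 + 2 = 34 (decimal)
Compute 90 × 34 = 3060
3060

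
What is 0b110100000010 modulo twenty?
Convert 0b110100000010 (binary) → 2048 + 1024 + 256 + 2 = 3330 (decimal)
Convert twenty (English words) → 20 (decimal)
Compute 3330 mod 20 = 10
10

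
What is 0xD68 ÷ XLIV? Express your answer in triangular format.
Convert 0xD68 (hexadecimal) → 13×256 + 6×16 + 8 = 3432 (decimal)
Convert XLIV (Roman numeral) → 40 + 4 = 44 (decimal)
Compute 3432 ÷ 44 = 78
Convert 78 (decimal) → 78 = 12×13/2 → the 12th triangular number (triangular index)
the 12th triangular number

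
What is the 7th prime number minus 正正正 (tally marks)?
The 7th prime number = 17
Convert 正正正 (tally marks) → 5 + 5 + 5 = 15 (decimal)
Compute 17 - 15 = 2
2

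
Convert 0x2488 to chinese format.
Convert 0x2488 (hexadecimal) → 2×4096 + 4×256 + 8×16 + 8 = 9352 (decimal)
Convert 9352 (decimal) → 9352 = 9×1000 + 3×100 + 5×10 + 2 → 九千三百五十二 (Chinese numeral)
九千三百五十二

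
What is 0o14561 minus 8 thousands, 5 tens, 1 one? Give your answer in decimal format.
Convert 0o14561 (octal) → 1×4096 + 4×512 + 5×64 + 6×8 + 1 = 6513 (decimal)
Convert 8 thousands, 5 tens, 1 one (place-value notation) → 8×1000 + 5×10 + 1 = 8051 (decimal)
Compute 6513 - 8051 = -1538
-1538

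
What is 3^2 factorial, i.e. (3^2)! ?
Convert 3^2 (power) → 9 (decimal)
Compute 9! = 362880
362880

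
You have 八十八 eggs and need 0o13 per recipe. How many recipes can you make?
Convert 八十八 (Chinese numeral) → 8×10 + 8 = 88 (decimal)
Convert 0o13 (octal) → 1×8 + 3 = 11 (decimal)
Compute 88 ÷ 11 = 8
8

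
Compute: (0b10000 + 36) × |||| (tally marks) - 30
Convert 0b10000 (binary) → 16 (decimal)
Convert |||| (tally marks) → 4 (decimal)
Expression in decimal: (16 + 36) × 4 - 30
Parentheses first: 16 + 36 = 52
Multiply: 52 × 4 = 208
Subtract: 208 - 30 = 178
178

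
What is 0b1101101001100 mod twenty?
Convert 0b1101101001100 (binary) → 4096 + 2048 + 512 + 256 + 64 + 8 + 4 = 6988 (decimal)
Convert twenty (English words) → 20 (decimal)
Compute 6988 mod 20 = 8
8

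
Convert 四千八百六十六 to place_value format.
Convert 四千八百六十六 (Chinese numeral) → 4×1000 + 8×100 + 6×10 + 6 = 4866 (decimal)
Convert 4866 (decimal) → 4866 = 4×1000 + 8×100 + 6×10 + 6 → 4 thousands, 8 hundreds, 6 tens, 6 ones (place-value notation)
4 thousands, 8 hundreds, 6 tens, 6 ones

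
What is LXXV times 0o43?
Convert LXXV (Roman numeral) → 50 + 10 + 10 + 5 = 75 (decimal)
Convert 0o43 (octal) → 4×8 + 3 = 35 (decimal)
Compute 75 × 35 = 2625
2625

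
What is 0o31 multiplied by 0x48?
Convert 0o31 (octal) → 3×8 + 1 = 25 (decimal)
Convert 0x48 (hexadecimal) → 4×16 + 8 = 72 (decimal)
Compute 25 × 72 = 1800
1800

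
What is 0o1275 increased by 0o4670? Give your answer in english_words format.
Convert 0o1275 (octal) → 1×512 + 2×64 + 7×8 + 5 = 701 (decimal)
Convert 0o4670 (octal) → 4×512 + 6×64 + 7×8 = 2488 (decimal)
Compute 701 + 2488 = 3189
Convert 3189 (decimal) → 3189 = 3×1000 + 1×100 + 89 → three thousand one hundred eighty-nine (English words)
three thousand one hundred eighty-nine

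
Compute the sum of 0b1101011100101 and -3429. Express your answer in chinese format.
Convert 0b1101011100101 (binary) → 4096 + 2048 + 512 + 128 + 64 + 32 + 4 + 1 = 6885 (decimal)
Compute 6885 + -3429 = 3456
Convert 3456 (decimal) → 3456 = 3×1000 + 4×100 + 5×10 + 6 → 三千四百五十六 (Chinese numeral)
三千四百五十六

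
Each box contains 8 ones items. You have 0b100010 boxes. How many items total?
Convert 8 ones (place-value notation) → 8 (decimal)
Convert 0b100010 (binary) → 32 + 2 = 34 (decimal)
Compute 8 × 34 = 272
272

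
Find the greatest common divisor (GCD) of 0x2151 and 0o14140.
Convert 0x2151 (hexadecimal) → 2×4096 + 1×256 + 5×16 + 1 = 8529 (decimal)
Convert 0o14140 (octal) → 1×4096 + 4×512 + 1×64 + 4×8 = 6240 (decimal)
Compute gcd(8529, 6240) = 3
3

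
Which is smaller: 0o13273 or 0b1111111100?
Convert 0o13273 (octal) → 1×4096 + 3×512 + 2×64 + 7×8 + 3 = 5819 (decimal)
Convert 0b1111111100 (binary) → 512 + 256 + 128 + 64 + 32 + 16 + 8 + 4 = 1020 (decimal)
Compare 5819 vs 1020: smaller = 1020
1020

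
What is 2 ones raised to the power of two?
Convert 2 ones (place-value notation) → 2 (decimal)
Convert two (English words) → 2 (decimal)
Compute 2 ^ 2 = 4
4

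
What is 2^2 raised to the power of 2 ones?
Convert 2^2 (power) → 4 (decimal)
Convert 2 ones (place-value notation) → 2 (decimal)
Compute 4 ^ 2 = 16
16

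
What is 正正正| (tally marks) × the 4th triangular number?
Convert 正正正| (tally marks) → 5 + 5 + 5 + 1 = 16 (decimal)
Convert the 4th triangular number (triangular index) → 4×5/2 = 10 (decimal)
Compute 16 × 10 = 160
160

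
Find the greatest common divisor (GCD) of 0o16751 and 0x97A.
Convert 0o16751 (octal) → 1×4096 + 6×512 + 7×64 + 5×8 + 1 = 7657 (decimal)
Convert 0x97A (hexadecimal) → 9×256 + 7×16 + 10 = 2426 (decimal)
Compute gcd(7657, 2426) = 1
1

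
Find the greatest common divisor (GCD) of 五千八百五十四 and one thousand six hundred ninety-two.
Convert 五千八百五十四 (Chinese numeral) → 5×1000 + 8×100 + 5×10 + 4 = 5854 (decimal)
Convert one thousand six hundred ninety-two (English words) → 1×1000 + 6×100 + 92 = 1692 (decimal)
Compute gcd(5854, 1692) = 2
2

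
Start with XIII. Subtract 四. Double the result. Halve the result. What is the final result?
Convert XIII (Roman numeral) → 10 + 1 + 1 + 1 = 13 (decimal)
Start: 13
Convert 四 (Chinese numeral) → 4 (decimal)
13 - 4 = 9
9 × 2 = 18
18 ÷ 2 = 9
9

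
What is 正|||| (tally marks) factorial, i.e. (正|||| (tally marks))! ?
Convert 正|||| (tally marks) → 5 + 4 = 9 (decimal)
Compute 9! = 362880
362880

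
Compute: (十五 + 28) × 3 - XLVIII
Convert 十五 (Chinese numeral) → 1×10 + 5 = 15 (decimal)
Convert XLVIII (Roman numeral) → 40 + 5 + 1 + 1 + 1 = 48 (decimal)
Expression in decimal: (15 + 28) × 3 - 48
Parentheses first: 15 + 28 = 43
Multiply: 43 × 3 = 129
Subtract: 129 - 48 = 81
81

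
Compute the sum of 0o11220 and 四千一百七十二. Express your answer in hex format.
Convert 0o11220 (octal) → 1×4096 + 1×512 + 2×64 + 2×8 = 4752 (decimal)
Convert 四千一百七十二 (Chinese numeral) → 4×1000 + 1×100 + 7×10 + 2 = 4172 (decimal)
Compute 4752 + 4172 = 8924
Convert 8924 (decimal) → 8924 = 2×4096 + 2×256 + 13×16 + 12 → 0x22DC (hexadecimal)
0x22DC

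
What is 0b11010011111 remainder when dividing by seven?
Convert 0b11010011111 (binary) → 1024 + 512 + 128 + 16 + 8 + 4 + 2 + 1 = 1695 (decimal)
Convert seven (English words) → 7 (decimal)
Compute 1695 mod 7 = 1
1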